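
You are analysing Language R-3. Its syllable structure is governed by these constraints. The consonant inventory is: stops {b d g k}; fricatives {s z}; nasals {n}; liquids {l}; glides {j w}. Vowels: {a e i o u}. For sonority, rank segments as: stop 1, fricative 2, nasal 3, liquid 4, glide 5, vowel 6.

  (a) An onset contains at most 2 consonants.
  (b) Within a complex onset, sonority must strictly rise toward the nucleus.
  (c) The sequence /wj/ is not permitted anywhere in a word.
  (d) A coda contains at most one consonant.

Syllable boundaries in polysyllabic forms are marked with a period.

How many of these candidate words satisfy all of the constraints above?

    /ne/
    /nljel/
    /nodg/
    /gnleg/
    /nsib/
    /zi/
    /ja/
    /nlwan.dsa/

/ne/ — σ1 onset /n/, coda /∅/ ok → phonotactically legal
/nljel/ — violates constraint (a): syllable 1 onset /nlj/ has 3 consonants (> 2) → phonotactically illegal
/nodg/ — violates constraint (d): syllable 1 coda /dg/ has 2 consonants (> 1) → phonotactically illegal
/gnleg/ — violates constraint (a): syllable 1 onset /gnl/ has 3 consonants (> 2) → phonotactically illegal
/nsib/ — violates constraint (b): syllable 1 onset /ns/: /n/ (nasal, 3) → /s/ (fricative, 2) does not rise → phonotactically illegal
/zi/ — σ1 onset /z/, coda /∅/ ok → phonotactically legal
/ja/ — σ1 onset /j/, coda /∅/ ok → phonotactically legal
/nlwan.dsa/ — violates constraint (a): syllable 1 onset /nlw/ has 3 consonants (> 2) → phonotactically illegal
Phonotactically legal: /ne/, /zi/, /ja/ → 3.

3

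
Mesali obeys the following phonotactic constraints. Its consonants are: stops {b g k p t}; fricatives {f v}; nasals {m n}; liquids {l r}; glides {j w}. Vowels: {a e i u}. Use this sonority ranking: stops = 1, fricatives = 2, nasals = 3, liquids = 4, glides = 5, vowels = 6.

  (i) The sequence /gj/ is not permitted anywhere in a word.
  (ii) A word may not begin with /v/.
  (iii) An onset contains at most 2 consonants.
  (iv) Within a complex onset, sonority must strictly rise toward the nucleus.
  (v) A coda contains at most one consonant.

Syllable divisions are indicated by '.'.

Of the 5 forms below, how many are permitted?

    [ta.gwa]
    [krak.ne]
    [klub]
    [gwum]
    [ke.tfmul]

4

[ta.gwa] — σ1 onset /t/, coda /∅/ ok; σ2 onset /gw/ (1→5 rises), coda /∅/ ok → permitted
[krak.ne] — σ1 onset /kr/ (1→4 rises), coda /k/ ok; σ2 onset /n/, coda /∅/ ok → permitted
[klub] — σ1 onset /kl/ (1→4 rises), coda /b/ ok → permitted
[gwum] — σ1 onset /gw/ (1→5 rises), coda /m/ ok → permitted
[ke.tfmul] — violates constraint (iii): syllable 2 onset /tfm/ has 3 consonants (> 2) → not permitted
Permitted: [ta.gwa], [krak.ne], [klub], [gwum] → 4.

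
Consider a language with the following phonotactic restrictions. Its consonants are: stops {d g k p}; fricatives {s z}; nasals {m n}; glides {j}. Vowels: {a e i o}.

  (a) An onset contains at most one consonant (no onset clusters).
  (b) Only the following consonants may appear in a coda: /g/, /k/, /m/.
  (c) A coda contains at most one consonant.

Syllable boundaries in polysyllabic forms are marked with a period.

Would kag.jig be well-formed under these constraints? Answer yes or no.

yes

kag.jig — σ1 onset /k/, coda /g/ ok; σ2 onset /j/, coda /g/ ok → well-formed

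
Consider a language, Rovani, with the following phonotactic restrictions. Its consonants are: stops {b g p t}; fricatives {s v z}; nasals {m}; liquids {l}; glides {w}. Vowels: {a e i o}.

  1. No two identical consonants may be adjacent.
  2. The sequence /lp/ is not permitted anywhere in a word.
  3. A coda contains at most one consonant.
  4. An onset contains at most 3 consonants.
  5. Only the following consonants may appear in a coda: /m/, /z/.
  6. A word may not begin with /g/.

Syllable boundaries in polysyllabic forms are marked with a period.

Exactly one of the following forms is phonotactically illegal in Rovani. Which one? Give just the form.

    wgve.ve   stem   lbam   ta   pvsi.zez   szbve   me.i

szbve

wgve.ve — σ1 onset /wgv/ (3C), coda /∅/ ok; σ2 onset /v/, coda /∅/ ok → phonotactically legal
stem — σ1 onset /st/ (2C), coda /m/ ok → phonotactically legal
lbam — σ1 onset /lb/ (2C), coda /m/ ok → phonotactically legal
ta — σ1 onset /t/, coda /∅/ ok → phonotactically legal
pvsi.zez — σ1 onset /pvs/ (3C), coda /∅/ ok; σ2 onset /z/, coda /z/ ok → phonotactically legal
szbve — violates constraint 4: syllable 1 onset /szbv/ has 4 consonants (> 3) → phonotactically illegal
me.i — σ1 onset /m/, coda /∅/ ok; σ2 onset /∅/, coda /∅/ ok → phonotactically legal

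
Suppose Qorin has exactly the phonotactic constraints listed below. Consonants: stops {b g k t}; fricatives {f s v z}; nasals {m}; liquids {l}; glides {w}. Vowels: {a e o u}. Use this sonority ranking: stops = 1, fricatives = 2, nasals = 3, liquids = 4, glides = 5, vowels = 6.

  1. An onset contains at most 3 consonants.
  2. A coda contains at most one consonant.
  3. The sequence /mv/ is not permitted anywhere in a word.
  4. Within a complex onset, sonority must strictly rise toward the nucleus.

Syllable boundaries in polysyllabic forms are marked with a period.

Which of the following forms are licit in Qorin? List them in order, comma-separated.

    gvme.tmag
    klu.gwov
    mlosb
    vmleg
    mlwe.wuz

gvme.tmag, klu.gwov, vmleg, mlwe.wuz

gvme.tmag — σ1 onset /gvm/ (1→2→3 rises), coda /∅/ ok; σ2 onset /tm/ (1→3 rises), coda /g/ ok → licit
klu.gwov — σ1 onset /kl/ (1→4 rises), coda /∅/ ok; σ2 onset /gw/ (1→5 rises), coda /v/ ok → licit
mlosb — violates constraint 2: syllable 1 coda /sb/ has 2 consonants (> 1) → illicit
vmleg — σ1 onset /vml/ (2→3→4 rises), coda /g/ ok → licit
mlwe.wuz — σ1 onset /mlw/ (3→4→5 rises), coda /∅/ ok; σ2 onset /w/, coda /z/ ok → licit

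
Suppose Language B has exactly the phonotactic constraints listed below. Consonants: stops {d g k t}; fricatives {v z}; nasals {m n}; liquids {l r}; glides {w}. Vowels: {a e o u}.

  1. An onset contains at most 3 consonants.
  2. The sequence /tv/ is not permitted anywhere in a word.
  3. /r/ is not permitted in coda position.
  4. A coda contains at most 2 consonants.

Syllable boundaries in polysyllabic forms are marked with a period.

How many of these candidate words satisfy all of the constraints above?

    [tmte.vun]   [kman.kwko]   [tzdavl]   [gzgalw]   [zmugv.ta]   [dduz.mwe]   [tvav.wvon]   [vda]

[tmte.vun] — σ1 onset /tmt/ (3C), coda /∅/ ok; σ2 onset /v/, coda /n/ ok → well-formed
[kman.kwko] — σ1 onset /km/ (2C), coda /n/ ok; σ2 onset /kwk/ (3C), coda /∅/ ok → well-formed
[tzdavl] — σ1 onset /tzd/ (3C), coda /vl/ (2C) ok → well-formed
[gzgalw] — σ1 onset /gzg/ (3C), coda /lw/ (2C) ok → well-formed
[zmugv.ta] — σ1 onset /zm/ (2C), coda /gv/ (2C) ok; σ2 onset /t/, coda /∅/ ok → well-formed
[dduz.mwe] — σ1 onset /dd/ (2C), coda /z/ ok; σ2 onset /mw/ (2C), coda /∅/ ok → well-formed
[tvav.wvon] — violates constraint 2: contains banned sequence /tv/ → ill-formed
[vda] — σ1 onset /vd/ (2C), coda /∅/ ok → well-formed
Well-formed: [tmte.vun], [kman.kwko], [tzdavl], [gzgalw], [zmugv.ta], [dduz.mwe], [vda] → 7.

7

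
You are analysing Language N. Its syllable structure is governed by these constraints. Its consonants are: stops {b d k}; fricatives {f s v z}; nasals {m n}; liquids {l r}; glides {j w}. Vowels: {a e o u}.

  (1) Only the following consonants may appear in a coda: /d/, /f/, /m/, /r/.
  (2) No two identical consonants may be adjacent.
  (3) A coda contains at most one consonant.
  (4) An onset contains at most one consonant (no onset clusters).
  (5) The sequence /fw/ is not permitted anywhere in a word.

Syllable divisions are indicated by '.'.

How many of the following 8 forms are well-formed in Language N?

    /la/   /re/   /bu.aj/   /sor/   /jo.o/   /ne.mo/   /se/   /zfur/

6

/la/ — σ1 onset /l/, coda /∅/ ok → well-formed
/re/ — σ1 onset /r/, coda /∅/ ok → well-formed
/bu.aj/ — violates constraint 1: syllable 2 coda contains /j/, which is not a licensed coda consonant → ill-formed
/sor/ — σ1 onset /s/, coda /r/ ok → well-formed
/jo.o/ — σ1 onset /j/, coda /∅/ ok; σ2 onset /∅/, coda /∅/ ok → well-formed
/ne.mo/ — σ1 onset /n/, coda /∅/ ok; σ2 onset /m/, coda /∅/ ok → well-formed
/se/ — σ1 onset /s/, coda /∅/ ok → well-formed
/zfur/ — violates constraint 4: syllable 1 onset /zf/ has 2 consonants (> 1) → ill-formed
Well-formed: /la/, /re/, /sor/, /jo.o/, /ne.mo/, /se/ → 6.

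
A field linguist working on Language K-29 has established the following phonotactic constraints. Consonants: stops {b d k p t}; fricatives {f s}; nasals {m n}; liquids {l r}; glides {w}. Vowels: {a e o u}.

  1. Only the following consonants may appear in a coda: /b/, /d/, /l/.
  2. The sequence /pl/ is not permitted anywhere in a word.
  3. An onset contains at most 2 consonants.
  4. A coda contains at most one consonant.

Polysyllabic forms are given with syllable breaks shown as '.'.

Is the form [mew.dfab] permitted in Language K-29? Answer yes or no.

[mew.dfab] — violates constraint 1: syllable 1 coda contains /w/, which is not a licensed coda consonant → not permitted

no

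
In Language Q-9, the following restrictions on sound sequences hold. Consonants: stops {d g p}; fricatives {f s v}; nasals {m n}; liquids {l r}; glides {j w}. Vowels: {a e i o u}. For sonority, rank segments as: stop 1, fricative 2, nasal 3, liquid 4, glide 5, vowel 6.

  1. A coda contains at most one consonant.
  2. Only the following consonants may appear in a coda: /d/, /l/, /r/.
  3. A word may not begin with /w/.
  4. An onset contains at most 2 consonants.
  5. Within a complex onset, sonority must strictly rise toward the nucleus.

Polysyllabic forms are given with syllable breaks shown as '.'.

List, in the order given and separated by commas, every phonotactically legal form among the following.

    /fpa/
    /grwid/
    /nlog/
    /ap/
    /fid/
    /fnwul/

/fid/

/fpa/ — violates constraint 5: syllable 1 onset /fp/: /f/ (fricative, 2) → /p/ (stop, 1) does not rise → phonotactically illegal
/grwid/ — violates constraint 4: syllable 1 onset /grw/ has 3 consonants (> 2) → phonotactically illegal
/nlog/ — violates constraint 2: syllable 1 coda contains /g/, which is not a licensed coda consonant → phonotactically illegal
/ap/ — violates constraint 2: syllable 1 coda contains /p/, which is not a licensed coda consonant → phonotactically illegal
/fid/ — σ1 onset /f/, coda /d/ ok → phonotactically legal
/fnwul/ — violates constraint 4: syllable 1 onset /fnw/ has 3 consonants (> 2) → phonotactically illegal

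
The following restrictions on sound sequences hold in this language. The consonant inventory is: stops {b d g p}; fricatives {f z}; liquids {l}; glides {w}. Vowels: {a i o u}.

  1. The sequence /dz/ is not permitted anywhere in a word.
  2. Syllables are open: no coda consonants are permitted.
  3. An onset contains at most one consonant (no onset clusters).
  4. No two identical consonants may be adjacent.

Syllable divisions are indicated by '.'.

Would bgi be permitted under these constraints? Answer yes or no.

bgi — violates constraint 3: syllable 1 onset /bg/ has 2 consonants (> 1) → not permitted

no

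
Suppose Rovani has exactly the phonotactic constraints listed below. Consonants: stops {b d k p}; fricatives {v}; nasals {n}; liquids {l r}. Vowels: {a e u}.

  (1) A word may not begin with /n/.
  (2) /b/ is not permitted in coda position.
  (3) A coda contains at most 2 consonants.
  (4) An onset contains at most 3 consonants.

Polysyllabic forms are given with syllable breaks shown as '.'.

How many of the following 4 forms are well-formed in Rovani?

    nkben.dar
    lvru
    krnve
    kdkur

nkben.dar — violates constraint 1: word begins with /n/ → ill-formed
lvru — σ1 onset /lvr/ (3C), coda /∅/ ok → well-formed
krnve — violates constraint 4: syllable 1 onset /krnv/ has 4 consonants (> 3) → ill-formed
kdkur — σ1 onset /kdk/ (3C), coda /r/ ok → well-formed
Well-formed: lvru, kdkur → 2.

2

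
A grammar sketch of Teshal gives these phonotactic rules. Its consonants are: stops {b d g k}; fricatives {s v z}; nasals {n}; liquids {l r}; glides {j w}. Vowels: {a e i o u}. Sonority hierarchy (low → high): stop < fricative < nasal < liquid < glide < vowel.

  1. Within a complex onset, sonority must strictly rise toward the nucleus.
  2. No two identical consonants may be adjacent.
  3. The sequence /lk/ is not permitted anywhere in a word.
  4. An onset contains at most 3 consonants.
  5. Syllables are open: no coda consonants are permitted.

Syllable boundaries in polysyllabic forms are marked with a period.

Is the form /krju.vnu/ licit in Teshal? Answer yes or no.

yes

/krju.vnu/ — σ1 onset /krj/ (1→4→5 rises), coda /∅/ ok; σ2 onset /vn/ (2→3 rises), coda /∅/ ok → licit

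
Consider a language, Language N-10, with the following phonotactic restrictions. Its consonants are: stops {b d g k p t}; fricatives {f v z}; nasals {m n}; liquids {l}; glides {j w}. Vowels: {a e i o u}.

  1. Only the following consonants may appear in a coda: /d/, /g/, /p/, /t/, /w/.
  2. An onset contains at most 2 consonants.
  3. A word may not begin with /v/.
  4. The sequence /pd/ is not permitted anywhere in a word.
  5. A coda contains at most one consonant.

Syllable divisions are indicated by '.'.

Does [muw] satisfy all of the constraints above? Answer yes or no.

[muw] — σ1 onset /m/, coda /w/ ok → phonotactically legal

yes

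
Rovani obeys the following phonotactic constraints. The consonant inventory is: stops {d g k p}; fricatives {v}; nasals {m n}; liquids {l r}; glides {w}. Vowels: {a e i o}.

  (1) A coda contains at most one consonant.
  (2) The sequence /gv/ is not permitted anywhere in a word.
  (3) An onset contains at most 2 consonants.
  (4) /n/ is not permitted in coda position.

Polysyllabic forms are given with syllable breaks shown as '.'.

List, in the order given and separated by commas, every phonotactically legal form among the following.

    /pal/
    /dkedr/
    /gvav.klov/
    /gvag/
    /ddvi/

/pal/

/pal/ — σ1 onset /p/, coda /l/ ok → phonotactically legal
/dkedr/ — violates constraint 1: syllable 1 coda /dr/ has 2 consonants (> 1) → phonotactically illegal
/gvav.klov/ — violates constraint 2: contains banned sequence /gv/ → phonotactically illegal
/gvag/ — violates constraint 2: contains banned sequence /gv/ → phonotactically illegal
/ddvi/ — violates constraint 3: syllable 1 onset /ddv/ has 3 consonants (> 2) → phonotactically illegal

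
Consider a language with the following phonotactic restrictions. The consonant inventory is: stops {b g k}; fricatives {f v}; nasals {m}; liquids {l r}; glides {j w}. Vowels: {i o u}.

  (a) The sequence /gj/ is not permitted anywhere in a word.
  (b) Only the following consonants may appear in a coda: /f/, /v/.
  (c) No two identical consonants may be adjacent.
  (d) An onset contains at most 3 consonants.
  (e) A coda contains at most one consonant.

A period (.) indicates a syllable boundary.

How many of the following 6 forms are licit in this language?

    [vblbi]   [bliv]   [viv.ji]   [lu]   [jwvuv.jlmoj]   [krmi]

[vblbi] — violates constraint (d): syllable 1 onset /vblb/ has 4 consonants (> 3) → illicit
[bliv] — σ1 onset /bl/ (2C), coda /v/ ok → licit
[viv.ji] — σ1 onset /v/, coda /v/ ok; σ2 onset /j/, coda /∅/ ok → licit
[lu] — σ1 onset /l/, coda /∅/ ok → licit
[jwvuv.jlmoj] — violates constraint (b): syllable 2 coda contains /j/, which is not a licensed coda consonant → illicit
[krmi] — σ1 onset /krm/ (3C), coda /∅/ ok → licit
Licit: [bliv], [viv.ji], [lu], [krmi] → 4.

4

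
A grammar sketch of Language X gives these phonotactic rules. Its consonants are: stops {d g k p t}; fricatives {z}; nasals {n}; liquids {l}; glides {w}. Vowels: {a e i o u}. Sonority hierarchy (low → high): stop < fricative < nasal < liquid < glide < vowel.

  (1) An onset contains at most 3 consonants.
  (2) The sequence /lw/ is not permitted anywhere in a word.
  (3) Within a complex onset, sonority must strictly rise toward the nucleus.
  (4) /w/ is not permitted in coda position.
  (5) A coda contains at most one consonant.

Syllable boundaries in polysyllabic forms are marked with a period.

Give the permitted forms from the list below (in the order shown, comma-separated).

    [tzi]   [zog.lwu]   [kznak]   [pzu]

[tzi] — σ1 onset /tz/ (1→2 rises), coda /∅/ ok → permitted
[zog.lwu] — violates constraint 2: contains banned sequence /lw/ → not permitted
[kznak] — σ1 onset /kzn/ (1→2→3 rises), coda /k/ ok → permitted
[pzu] — σ1 onset /pz/ (1→2 rises), coda /∅/ ok → permitted

[tzi], [kznak], [pzu]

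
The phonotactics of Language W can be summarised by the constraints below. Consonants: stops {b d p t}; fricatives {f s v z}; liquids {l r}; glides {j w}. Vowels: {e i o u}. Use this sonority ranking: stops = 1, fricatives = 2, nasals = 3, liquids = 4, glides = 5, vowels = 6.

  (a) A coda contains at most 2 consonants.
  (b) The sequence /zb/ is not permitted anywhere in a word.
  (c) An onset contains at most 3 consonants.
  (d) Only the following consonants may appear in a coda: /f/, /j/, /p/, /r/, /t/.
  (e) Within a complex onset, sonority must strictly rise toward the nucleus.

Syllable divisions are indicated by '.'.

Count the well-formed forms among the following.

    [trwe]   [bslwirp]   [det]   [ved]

2

[trwe] — σ1 onset /trw/ (1→4→5 rises), coda /∅/ ok → well-formed
[bslwirp] — violates constraint (c): syllable 1 onset /bslw/ has 4 consonants (> 3) → ill-formed
[det] — σ1 onset /d/, coda /t/ ok → well-formed
[ved] — violates constraint (d): syllable 1 coda contains /d/, which is not a licensed coda consonant → ill-formed
Well-formed: [trwe], [det] → 2.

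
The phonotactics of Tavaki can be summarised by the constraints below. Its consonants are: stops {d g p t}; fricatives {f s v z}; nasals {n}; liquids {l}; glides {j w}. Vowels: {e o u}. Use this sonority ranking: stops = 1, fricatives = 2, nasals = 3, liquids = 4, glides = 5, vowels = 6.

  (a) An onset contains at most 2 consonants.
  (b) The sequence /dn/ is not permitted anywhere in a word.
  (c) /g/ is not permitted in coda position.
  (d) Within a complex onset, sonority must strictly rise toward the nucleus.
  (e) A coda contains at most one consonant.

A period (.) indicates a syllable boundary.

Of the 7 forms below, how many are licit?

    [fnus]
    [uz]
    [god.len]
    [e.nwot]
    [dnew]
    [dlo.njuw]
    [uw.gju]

6

[fnus] — σ1 onset /fn/ (2→3 rises), coda /s/ ok → licit
[uz] — σ1 onset /∅/, coda /z/ ok → licit
[god.len] — σ1 onset /g/, coda /d/ ok; σ2 onset /l/, coda /n/ ok → licit
[e.nwot] — σ1 onset /∅/, coda /∅/ ok; σ2 onset /nw/ (3→5 rises), coda /t/ ok → licit
[dnew] — violates constraint (b): contains banned sequence /dn/ → illicit
[dlo.njuw] — σ1 onset /dl/ (1→4 rises), coda /∅/ ok; σ2 onset /nj/ (3→5 rises), coda /w/ ok → licit
[uw.gju] — σ1 onset /∅/, coda /w/ ok; σ2 onset /gj/ (1→5 rises), coda /∅/ ok → licit
Licit: [fnus], [uz], [god.len], [e.nwot], [dlo.njuw], [uw.gju] → 6.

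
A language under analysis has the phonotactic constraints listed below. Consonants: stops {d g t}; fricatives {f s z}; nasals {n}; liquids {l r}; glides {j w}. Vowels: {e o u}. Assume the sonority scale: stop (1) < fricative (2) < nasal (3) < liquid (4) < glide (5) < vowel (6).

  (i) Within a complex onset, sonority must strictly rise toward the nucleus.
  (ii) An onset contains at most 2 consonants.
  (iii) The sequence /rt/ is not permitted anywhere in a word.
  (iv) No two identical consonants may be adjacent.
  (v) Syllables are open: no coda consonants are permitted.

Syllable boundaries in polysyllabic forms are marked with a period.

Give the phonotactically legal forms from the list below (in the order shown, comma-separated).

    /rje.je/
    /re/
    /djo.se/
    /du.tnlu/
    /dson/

/rje.je/ — σ1 onset /rj/ (4→5 rises), coda /∅/ ok; σ2 onset /j/, coda /∅/ ok → phonotactically legal
/re/ — σ1 onset /r/, coda /∅/ ok → phonotactically legal
/djo.se/ — σ1 onset /dj/ (1→5 rises), coda /∅/ ok; σ2 onset /s/, coda /∅/ ok → phonotactically legal
/du.tnlu/ — violates constraint (ii): syllable 2 onset /tnl/ has 3 consonants (> 2) → phonotactically illegal
/dson/ — violates constraint (v): syllable 1 coda /n/ has 1 consonant (> 0) → phonotactically illegal

/rje.je/, /re/, /djo.se/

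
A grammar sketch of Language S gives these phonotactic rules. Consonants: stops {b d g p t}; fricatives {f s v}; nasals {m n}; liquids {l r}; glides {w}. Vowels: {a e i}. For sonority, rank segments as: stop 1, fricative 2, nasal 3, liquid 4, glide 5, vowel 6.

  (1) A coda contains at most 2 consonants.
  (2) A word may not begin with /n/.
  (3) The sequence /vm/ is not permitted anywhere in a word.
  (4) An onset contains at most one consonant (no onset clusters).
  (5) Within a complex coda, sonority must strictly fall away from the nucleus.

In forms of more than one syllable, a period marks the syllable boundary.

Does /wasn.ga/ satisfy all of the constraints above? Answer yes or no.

no

/wasn.ga/ — violates constraint 5: syllable 1 coda /sn/: /s/ (fricative, 2) → /n/ (nasal, 3) does not fall → not permitted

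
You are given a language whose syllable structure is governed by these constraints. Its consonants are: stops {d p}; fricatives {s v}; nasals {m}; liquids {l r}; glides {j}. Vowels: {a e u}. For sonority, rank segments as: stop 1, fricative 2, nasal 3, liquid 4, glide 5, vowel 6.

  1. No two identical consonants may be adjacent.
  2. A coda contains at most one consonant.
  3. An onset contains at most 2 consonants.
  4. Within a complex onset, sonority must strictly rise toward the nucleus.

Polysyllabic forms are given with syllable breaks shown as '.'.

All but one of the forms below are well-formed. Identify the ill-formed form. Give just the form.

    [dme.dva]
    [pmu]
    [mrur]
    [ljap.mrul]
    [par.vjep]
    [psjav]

[dme.dva] — σ1 onset /dm/ (1→3 rises), coda /∅/ ok; σ2 onset /dv/ (1→2 rises), coda /∅/ ok → well-formed
[pmu] — σ1 onset /pm/ (1→3 rises), coda /∅/ ok → well-formed
[mrur] — σ1 onset /mr/ (3→4 rises), coda /r/ ok → well-formed
[ljap.mrul] — σ1 onset /lj/ (4→5 rises), coda /p/ ok; σ2 onset /mr/ (3→4 rises), coda /l/ ok → well-formed
[par.vjep] — σ1 onset /p/, coda /r/ ok; σ2 onset /vj/ (2→5 rises), coda /p/ ok → well-formed
[psjav] — violates constraint 3: syllable 1 onset /psj/ has 3 consonants (> 2) → ill-formed

[psjav]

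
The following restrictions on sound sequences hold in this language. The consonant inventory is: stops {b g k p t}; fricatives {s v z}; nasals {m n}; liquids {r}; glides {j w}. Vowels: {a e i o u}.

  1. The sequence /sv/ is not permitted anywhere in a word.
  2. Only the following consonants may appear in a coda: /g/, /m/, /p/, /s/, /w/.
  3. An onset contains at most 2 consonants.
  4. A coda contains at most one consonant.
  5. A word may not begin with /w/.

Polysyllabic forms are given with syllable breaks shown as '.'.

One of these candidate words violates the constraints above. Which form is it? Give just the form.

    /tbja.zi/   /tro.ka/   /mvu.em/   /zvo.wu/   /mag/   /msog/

/tbja.zi/ — violates constraint 3: syllable 1 onset /tbj/ has 3 consonants (> 2) → phonotactically illegal
/tro.ka/ — σ1 onset /tr/ (2C), coda /∅/ ok; σ2 onset /k/, coda /∅/ ok → phonotactically legal
/mvu.em/ — σ1 onset /mv/ (2C), coda /∅/ ok; σ2 onset /∅/, coda /m/ ok → phonotactically legal
/zvo.wu/ — σ1 onset /zv/ (2C), coda /∅/ ok; σ2 onset /w/, coda /∅/ ok → phonotactically legal
/mag/ — σ1 onset /m/, coda /g/ ok → phonotactically legal
/msog/ — σ1 onset /ms/ (2C), coda /g/ ok → phonotactically legal

/tbja.zi/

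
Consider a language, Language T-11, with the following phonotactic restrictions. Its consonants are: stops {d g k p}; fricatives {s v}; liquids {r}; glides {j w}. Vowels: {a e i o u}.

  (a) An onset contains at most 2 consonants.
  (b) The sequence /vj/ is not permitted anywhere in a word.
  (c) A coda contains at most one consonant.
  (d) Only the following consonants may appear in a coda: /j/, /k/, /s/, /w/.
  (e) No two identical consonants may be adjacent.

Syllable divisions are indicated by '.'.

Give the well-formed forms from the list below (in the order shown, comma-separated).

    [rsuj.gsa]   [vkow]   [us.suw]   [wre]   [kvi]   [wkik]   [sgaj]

[rsuj.gsa], [vkow], [wre], [kvi], [wkik], [sgaj]

[rsuj.gsa] — σ1 onset /rs/ (2C), coda /j/ ok; σ2 onset /gs/ (2C), coda /∅/ ok → well-formed
[vkow] — σ1 onset /vk/ (2C), coda /w/ ok → well-formed
[us.suw] — violates constraint (e): adjacent identical consonants /ss/ → ill-formed
[wre] — σ1 onset /wr/ (2C), coda /∅/ ok → well-formed
[kvi] — σ1 onset /kv/ (2C), coda /∅/ ok → well-formed
[wkik] — σ1 onset /wk/ (2C), coda /k/ ok → well-formed
[sgaj] — σ1 onset /sg/ (2C), coda /j/ ok → well-formed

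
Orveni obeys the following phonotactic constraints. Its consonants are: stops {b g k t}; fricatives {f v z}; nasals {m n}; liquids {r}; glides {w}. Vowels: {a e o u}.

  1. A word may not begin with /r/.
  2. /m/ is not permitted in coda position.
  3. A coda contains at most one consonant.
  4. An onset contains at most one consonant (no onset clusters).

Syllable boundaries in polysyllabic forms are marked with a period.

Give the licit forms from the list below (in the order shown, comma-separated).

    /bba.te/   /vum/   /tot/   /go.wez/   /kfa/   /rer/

/tot/, /go.wez/

/bba.te/ — violates constraint 4: syllable 1 onset /bb/ has 2 consonants (> 1) → illicit
/vum/ — violates constraint 2: syllable 1 coda contains /m/ → illicit
/tot/ — σ1 onset /t/, coda /t/ ok → licit
/go.wez/ — σ1 onset /g/, coda /∅/ ok; σ2 onset /w/, coda /z/ ok → licit
/kfa/ — violates constraint 4: syllable 1 onset /kf/ has 2 consonants (> 1) → illicit
/rer/ — violates constraint 1: word begins with /r/ → illicit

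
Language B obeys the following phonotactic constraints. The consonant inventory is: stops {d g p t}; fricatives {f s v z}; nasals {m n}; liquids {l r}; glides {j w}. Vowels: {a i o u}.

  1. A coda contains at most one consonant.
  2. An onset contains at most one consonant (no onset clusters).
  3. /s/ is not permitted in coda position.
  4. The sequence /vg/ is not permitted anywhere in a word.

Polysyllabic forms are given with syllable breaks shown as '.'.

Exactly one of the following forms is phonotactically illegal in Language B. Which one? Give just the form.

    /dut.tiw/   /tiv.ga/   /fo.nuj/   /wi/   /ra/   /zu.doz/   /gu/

/dut.tiw/ — σ1 onset /d/, coda /t/ ok; σ2 onset /t/, coda /w/ ok → phonotactically legal
/tiv.ga/ — violates constraint 4: contains banned sequence /vg/ → phonotactically illegal
/fo.nuj/ — σ1 onset /f/, coda /∅/ ok; σ2 onset /n/, coda /j/ ok → phonotactically legal
/wi/ — σ1 onset /w/, coda /∅/ ok → phonotactically legal
/ra/ — σ1 onset /r/, coda /∅/ ok → phonotactically legal
/zu.doz/ — σ1 onset /z/, coda /∅/ ok; σ2 onset /d/, coda /z/ ok → phonotactically legal
/gu/ — σ1 onset /g/, coda /∅/ ok → phonotactically legal

/tiv.ga/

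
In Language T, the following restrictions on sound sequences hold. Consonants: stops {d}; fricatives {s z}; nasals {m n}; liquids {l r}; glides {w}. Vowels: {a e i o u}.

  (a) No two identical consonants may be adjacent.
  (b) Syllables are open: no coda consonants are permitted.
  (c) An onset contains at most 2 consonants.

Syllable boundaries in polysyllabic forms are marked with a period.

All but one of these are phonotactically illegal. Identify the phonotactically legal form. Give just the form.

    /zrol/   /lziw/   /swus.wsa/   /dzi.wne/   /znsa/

/dzi.wne/

/zrol/ — violates constraint (b): syllable 1 coda /l/ has 1 consonant (> 0) → phonotactically illegal
/lziw/ — violates constraint (b): syllable 1 coda /w/ has 1 consonant (> 0) → phonotactically illegal
/swus.wsa/ — violates constraint (b): syllable 1 coda /s/ has 1 consonant (> 0) → phonotactically illegal
/dzi.wne/ — σ1 onset /dz/ (2C), coda /∅/ ok; σ2 onset /wn/ (2C), coda /∅/ ok → phonotactically legal
/znsa/ — violates constraint (c): syllable 1 onset /zns/ has 3 consonants (> 2) → phonotactically illegal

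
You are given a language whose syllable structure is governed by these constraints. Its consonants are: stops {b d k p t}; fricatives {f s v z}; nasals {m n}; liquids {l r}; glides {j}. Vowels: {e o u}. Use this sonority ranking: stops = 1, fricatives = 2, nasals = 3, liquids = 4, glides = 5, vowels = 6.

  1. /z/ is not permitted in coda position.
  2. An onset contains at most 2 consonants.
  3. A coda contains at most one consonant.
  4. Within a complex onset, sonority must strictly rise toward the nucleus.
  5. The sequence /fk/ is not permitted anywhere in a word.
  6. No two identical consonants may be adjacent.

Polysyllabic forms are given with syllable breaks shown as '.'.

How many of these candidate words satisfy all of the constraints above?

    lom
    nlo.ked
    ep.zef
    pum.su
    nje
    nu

lom — σ1 onset /l/, coda /m/ ok → well-formed
nlo.ked — σ1 onset /nl/ (3→4 rises), coda /∅/ ok; σ2 onset /k/, coda /d/ ok → well-formed
ep.zef — σ1 onset /∅/, coda /p/ ok; σ2 onset /z/, coda /f/ ok → well-formed
pum.su — σ1 onset /p/, coda /m/ ok; σ2 onset /s/, coda /∅/ ok → well-formed
nje — σ1 onset /nj/ (3→5 rises), coda /∅/ ok → well-formed
nu — σ1 onset /n/, coda /∅/ ok → well-formed
Well-formed: lom, nlo.ked, ep.zef, pum.su, nje, nu → 6.

6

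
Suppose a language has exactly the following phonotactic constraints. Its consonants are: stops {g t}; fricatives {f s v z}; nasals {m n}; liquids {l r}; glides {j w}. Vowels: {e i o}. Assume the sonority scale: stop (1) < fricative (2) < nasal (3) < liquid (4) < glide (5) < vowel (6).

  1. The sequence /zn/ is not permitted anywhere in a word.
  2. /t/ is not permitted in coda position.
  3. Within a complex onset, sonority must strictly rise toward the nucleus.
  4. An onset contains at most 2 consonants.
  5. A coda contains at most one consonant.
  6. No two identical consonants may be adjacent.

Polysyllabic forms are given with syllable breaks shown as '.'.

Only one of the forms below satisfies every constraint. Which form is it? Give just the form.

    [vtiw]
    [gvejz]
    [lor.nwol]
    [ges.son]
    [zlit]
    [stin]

[lor.nwol]

[vtiw] — violates constraint 3: syllable 1 onset /vt/: /v/ (fricative, 2) → /t/ (stop, 1) does not rise → illicit
[gvejz] — violates constraint 5: syllable 1 coda /jz/ has 2 consonants (> 1) → illicit
[lor.nwol] — σ1 onset /l/, coda /r/ ok; σ2 onset /nw/ (3→5 rises), coda /l/ ok → licit
[ges.son] — violates constraint 6: adjacent identical consonants /ss/ → illicit
[zlit] — violates constraint 2: syllable 1 coda contains /t/ → illicit
[stin] — violates constraint 3: syllable 1 onset /st/: /s/ (fricative, 2) → /t/ (stop, 1) does not rise → illicit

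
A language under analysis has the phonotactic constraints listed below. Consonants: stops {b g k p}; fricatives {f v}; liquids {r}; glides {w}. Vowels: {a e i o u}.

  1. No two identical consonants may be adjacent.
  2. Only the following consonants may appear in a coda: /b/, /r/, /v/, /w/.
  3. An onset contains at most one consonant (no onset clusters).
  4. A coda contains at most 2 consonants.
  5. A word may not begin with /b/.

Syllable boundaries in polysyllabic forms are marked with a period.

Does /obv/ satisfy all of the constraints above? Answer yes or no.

/obv/ — σ1 onset /∅/, coda /bv/ (2C) ok → well-formed

yes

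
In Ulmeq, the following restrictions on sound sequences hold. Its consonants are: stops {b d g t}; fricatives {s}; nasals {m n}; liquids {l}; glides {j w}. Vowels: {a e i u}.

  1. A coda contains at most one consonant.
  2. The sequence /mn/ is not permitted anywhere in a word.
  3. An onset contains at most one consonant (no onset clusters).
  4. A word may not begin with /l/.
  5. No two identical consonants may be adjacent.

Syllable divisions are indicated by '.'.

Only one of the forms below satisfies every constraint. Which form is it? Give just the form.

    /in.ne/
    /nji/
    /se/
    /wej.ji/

/in.ne/ — violates constraint 5: adjacent identical consonants /nn/ → ill-formed
/nji/ — violates constraint 3: syllable 1 onset /nj/ has 2 consonants (> 1) → ill-formed
/se/ — σ1 onset /s/, coda /∅/ ok → well-formed
/wej.ji/ — violates constraint 5: adjacent identical consonants /jj/ → ill-formed

/se/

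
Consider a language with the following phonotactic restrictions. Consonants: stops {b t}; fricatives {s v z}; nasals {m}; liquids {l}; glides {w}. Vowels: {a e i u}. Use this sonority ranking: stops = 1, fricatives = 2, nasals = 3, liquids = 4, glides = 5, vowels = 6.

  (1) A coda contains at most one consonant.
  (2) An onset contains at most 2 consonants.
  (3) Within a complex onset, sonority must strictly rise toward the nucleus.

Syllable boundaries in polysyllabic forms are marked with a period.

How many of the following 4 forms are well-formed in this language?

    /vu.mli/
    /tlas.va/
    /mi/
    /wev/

/vu.mli/ — σ1 onset /v/, coda /∅/ ok; σ2 onset /ml/ (3→4 rises), coda /∅/ ok → well-formed
/tlas.va/ — σ1 onset /tl/ (1→4 rises), coda /s/ ok; σ2 onset /v/, coda /∅/ ok → well-formed
/mi/ — σ1 onset /m/, coda /∅/ ok → well-formed
/wev/ — σ1 onset /w/, coda /v/ ok → well-formed
Well-formed: /vu.mli/, /tlas.va/, /mi/, /wev/ → 4.

4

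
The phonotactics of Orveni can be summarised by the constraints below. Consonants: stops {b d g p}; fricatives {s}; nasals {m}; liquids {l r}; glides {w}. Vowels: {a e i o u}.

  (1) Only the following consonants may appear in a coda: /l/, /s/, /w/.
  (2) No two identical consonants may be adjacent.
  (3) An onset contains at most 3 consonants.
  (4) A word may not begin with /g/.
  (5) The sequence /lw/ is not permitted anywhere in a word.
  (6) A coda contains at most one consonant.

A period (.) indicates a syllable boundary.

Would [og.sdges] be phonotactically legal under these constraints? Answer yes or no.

[og.sdges] — violates constraint 1: syllable 1 coda contains /g/, which is not a licensed coda consonant → phonotactically illegal

no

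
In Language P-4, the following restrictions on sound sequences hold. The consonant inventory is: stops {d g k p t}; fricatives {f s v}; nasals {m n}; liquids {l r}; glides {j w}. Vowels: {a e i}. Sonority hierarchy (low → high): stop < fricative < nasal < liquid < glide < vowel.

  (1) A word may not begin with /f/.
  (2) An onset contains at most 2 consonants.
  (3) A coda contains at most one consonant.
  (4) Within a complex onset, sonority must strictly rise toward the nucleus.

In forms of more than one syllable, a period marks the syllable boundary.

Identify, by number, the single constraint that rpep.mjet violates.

rpep.mjet: syllable 1 onset /rp/: /r/ (liquid, 4) → /p/ (stop, 1) does not rise.
This is a violation of constraint 4: "Within a complex onset, sonority must strictly rise toward the nucleus."
The remaining constraints (1, 2, 3) are satisfied.

4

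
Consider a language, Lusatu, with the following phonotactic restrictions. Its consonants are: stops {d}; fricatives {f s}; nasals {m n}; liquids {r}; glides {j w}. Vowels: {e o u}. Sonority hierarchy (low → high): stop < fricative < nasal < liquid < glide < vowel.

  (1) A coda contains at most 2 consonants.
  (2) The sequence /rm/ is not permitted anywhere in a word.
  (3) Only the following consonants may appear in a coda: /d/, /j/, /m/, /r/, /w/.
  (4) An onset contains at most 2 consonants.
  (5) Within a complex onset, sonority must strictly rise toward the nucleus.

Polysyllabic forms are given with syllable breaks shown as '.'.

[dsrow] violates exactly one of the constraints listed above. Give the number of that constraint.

4

[dsrow]: syllable 1 onset /dsr/ has 3 consonants (> 2).
This is a violation of constraint 4: "An onset contains at most 2 consonants."
The remaining constraints (1, 2, 3, 5) are satisfied.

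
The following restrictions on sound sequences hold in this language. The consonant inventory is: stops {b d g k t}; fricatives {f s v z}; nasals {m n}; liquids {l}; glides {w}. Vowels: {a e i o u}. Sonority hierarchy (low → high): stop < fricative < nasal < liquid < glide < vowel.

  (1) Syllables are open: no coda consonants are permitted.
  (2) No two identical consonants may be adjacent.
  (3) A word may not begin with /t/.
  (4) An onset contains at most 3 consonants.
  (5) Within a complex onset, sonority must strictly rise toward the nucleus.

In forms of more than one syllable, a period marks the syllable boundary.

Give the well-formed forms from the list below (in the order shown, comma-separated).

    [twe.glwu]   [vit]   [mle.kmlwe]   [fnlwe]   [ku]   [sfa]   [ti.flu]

[ku]

[twe.glwu] — violates constraint 3: word begins with /t/ → ill-formed
[vit] — violates constraint 1: syllable 1 coda /t/ has 1 consonant (> 0) → ill-formed
[mle.kmlwe] — violates constraint 4: syllable 2 onset /kmlw/ has 4 consonants (> 3) → ill-formed
[fnlwe] — violates constraint 4: syllable 1 onset /fnlw/ has 4 consonants (> 3) → ill-formed
[ku] — σ1 onset /k/, coda /∅/ ok → well-formed
[sfa] — violates constraint 5: syllable 1 onset /sf/: /s/ (fricative, 2) → /f/ (fricative, 2) does not rise → ill-formed
[ti.flu] — violates constraint 3: word begins with /t/ → ill-formed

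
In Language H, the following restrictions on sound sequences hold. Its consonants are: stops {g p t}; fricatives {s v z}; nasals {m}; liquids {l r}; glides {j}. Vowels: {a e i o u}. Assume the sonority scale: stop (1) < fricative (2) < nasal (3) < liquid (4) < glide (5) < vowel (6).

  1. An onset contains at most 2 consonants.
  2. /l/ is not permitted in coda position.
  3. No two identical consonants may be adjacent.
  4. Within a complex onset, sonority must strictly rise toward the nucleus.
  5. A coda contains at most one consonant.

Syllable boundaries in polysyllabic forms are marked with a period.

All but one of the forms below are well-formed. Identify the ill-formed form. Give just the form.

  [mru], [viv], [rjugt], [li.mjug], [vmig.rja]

[mru] — σ1 onset /mr/ (3→4 rises), coda /∅/ ok → well-formed
[viv] — σ1 onset /v/, coda /v/ ok → well-formed
[rjugt] — violates constraint 5: syllable 1 coda /gt/ has 2 consonants (> 1) → ill-formed
[li.mjug] — σ1 onset /l/, coda /∅/ ok; σ2 onset /mj/ (3→5 rises), coda /g/ ok → well-formed
[vmig.rja] — σ1 onset /vm/ (2→3 rises), coda /g/ ok; σ2 onset /rj/ (4→5 rises), coda /∅/ ok → well-formed

[rjugt]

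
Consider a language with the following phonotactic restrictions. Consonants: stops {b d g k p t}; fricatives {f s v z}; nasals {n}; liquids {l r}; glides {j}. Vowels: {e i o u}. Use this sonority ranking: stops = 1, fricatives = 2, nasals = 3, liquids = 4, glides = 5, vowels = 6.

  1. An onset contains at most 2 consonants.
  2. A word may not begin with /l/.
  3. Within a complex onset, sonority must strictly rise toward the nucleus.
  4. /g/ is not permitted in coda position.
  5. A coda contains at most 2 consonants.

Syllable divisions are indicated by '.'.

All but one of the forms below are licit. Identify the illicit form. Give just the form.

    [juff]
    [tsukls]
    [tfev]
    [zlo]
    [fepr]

[juff] — σ1 onset /j/, coda /ff/ (2C) ok → licit
[tsukls] — violates constraint 5: syllable 1 coda /kls/ has 3 consonants (> 2) → illicit
[tfev] — σ1 onset /tf/ (1→2 rises), coda /v/ ok → licit
[zlo] — σ1 onset /zl/ (2→4 rises), coda /∅/ ok → licit
[fepr] — σ1 onset /f/, coda /pr/ (2C) ok → licit

[tsukls]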